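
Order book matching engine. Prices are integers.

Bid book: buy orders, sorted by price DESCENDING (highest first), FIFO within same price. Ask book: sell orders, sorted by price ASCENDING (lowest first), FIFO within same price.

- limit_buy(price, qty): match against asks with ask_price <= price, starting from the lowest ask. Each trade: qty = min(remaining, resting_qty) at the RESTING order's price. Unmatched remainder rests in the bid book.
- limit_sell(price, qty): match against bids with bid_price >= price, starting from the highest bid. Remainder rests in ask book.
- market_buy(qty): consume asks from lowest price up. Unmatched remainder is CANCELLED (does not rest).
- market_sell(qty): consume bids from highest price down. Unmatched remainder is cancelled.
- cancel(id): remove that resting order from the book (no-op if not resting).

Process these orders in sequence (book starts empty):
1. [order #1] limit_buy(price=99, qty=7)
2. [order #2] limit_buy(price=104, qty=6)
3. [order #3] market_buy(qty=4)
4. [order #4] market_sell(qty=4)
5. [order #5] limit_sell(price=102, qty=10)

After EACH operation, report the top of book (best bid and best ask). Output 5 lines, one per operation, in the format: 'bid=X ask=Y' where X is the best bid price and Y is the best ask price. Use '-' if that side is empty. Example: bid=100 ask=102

After op 1 [order #1] limit_buy(price=99, qty=7): fills=none; bids=[#1:7@99] asks=[-]
After op 2 [order #2] limit_buy(price=104, qty=6): fills=none; bids=[#2:6@104 #1:7@99] asks=[-]
After op 3 [order #3] market_buy(qty=4): fills=none; bids=[#2:6@104 #1:7@99] asks=[-]
After op 4 [order #4] market_sell(qty=4): fills=#2x#4:4@104; bids=[#2:2@104 #1:7@99] asks=[-]
After op 5 [order #5] limit_sell(price=102, qty=10): fills=#2x#5:2@104; bids=[#1:7@99] asks=[#5:8@102]

Answer: bid=99 ask=-
bid=104 ask=-
bid=104 ask=-
bid=104 ask=-
bid=99 ask=102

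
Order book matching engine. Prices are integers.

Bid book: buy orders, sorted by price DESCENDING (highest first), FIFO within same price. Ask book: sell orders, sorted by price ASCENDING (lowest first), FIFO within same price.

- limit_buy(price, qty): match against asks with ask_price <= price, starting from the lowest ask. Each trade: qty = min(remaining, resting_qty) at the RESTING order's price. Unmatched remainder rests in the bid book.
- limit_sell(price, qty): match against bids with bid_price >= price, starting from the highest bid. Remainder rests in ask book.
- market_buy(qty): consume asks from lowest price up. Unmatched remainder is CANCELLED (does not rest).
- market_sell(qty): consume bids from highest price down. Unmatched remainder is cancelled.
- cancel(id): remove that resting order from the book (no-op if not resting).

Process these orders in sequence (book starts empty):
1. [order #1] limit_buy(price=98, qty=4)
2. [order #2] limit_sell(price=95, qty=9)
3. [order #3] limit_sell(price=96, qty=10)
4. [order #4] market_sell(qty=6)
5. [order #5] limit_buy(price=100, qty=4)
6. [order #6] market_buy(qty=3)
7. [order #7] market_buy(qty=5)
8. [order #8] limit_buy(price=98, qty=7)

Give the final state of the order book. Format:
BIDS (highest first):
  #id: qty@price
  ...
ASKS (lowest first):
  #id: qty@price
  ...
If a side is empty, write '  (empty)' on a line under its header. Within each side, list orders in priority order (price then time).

Answer: BIDS (highest first):
  #8: 4@98
ASKS (lowest first):
  (empty)

Derivation:
After op 1 [order #1] limit_buy(price=98, qty=4): fills=none; bids=[#1:4@98] asks=[-]
After op 2 [order #2] limit_sell(price=95, qty=9): fills=#1x#2:4@98; bids=[-] asks=[#2:5@95]
After op 3 [order #3] limit_sell(price=96, qty=10): fills=none; bids=[-] asks=[#2:5@95 #3:10@96]
After op 4 [order #4] market_sell(qty=6): fills=none; bids=[-] asks=[#2:5@95 #3:10@96]
After op 5 [order #5] limit_buy(price=100, qty=4): fills=#5x#2:4@95; bids=[-] asks=[#2:1@95 #3:10@96]
After op 6 [order #6] market_buy(qty=3): fills=#6x#2:1@95 #6x#3:2@96; bids=[-] asks=[#3:8@96]
After op 7 [order #7] market_buy(qty=5): fills=#7x#3:5@96; bids=[-] asks=[#3:3@96]
After op 8 [order #8] limit_buy(price=98, qty=7): fills=#8x#3:3@96; bids=[#8:4@98] asks=[-]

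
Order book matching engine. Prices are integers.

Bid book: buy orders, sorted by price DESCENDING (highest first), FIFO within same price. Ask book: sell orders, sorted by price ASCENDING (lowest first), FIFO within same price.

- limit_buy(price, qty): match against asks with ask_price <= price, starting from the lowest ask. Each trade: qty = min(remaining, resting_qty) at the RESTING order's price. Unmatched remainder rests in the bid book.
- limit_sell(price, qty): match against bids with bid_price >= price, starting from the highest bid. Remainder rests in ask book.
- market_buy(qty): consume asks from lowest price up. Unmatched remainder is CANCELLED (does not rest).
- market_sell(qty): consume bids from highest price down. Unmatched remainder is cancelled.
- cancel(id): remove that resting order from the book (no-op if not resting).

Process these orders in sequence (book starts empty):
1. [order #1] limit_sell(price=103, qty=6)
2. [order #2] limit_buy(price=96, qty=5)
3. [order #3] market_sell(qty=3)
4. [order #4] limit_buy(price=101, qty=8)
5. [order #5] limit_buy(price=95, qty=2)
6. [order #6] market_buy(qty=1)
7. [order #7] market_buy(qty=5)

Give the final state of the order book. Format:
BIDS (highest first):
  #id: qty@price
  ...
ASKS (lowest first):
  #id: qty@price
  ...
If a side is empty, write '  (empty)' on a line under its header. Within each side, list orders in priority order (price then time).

Answer: BIDS (highest first):
  #4: 8@101
  #2: 2@96
  #5: 2@95
ASKS (lowest first):
  (empty)

Derivation:
After op 1 [order #1] limit_sell(price=103, qty=6): fills=none; bids=[-] asks=[#1:6@103]
After op 2 [order #2] limit_buy(price=96, qty=5): fills=none; bids=[#2:5@96] asks=[#1:6@103]
After op 3 [order #3] market_sell(qty=3): fills=#2x#3:3@96; bids=[#2:2@96] asks=[#1:6@103]
After op 4 [order #4] limit_buy(price=101, qty=8): fills=none; bids=[#4:8@101 #2:2@96] asks=[#1:6@103]
After op 5 [order #5] limit_buy(price=95, qty=2): fills=none; bids=[#4:8@101 #2:2@96 #5:2@95] asks=[#1:6@103]
After op 6 [order #6] market_buy(qty=1): fills=#6x#1:1@103; bids=[#4:8@101 #2:2@96 #5:2@95] asks=[#1:5@103]
After op 7 [order #7] market_buy(qty=5): fills=#7x#1:5@103; bids=[#4:8@101 #2:2@96 #5:2@95] asks=[-]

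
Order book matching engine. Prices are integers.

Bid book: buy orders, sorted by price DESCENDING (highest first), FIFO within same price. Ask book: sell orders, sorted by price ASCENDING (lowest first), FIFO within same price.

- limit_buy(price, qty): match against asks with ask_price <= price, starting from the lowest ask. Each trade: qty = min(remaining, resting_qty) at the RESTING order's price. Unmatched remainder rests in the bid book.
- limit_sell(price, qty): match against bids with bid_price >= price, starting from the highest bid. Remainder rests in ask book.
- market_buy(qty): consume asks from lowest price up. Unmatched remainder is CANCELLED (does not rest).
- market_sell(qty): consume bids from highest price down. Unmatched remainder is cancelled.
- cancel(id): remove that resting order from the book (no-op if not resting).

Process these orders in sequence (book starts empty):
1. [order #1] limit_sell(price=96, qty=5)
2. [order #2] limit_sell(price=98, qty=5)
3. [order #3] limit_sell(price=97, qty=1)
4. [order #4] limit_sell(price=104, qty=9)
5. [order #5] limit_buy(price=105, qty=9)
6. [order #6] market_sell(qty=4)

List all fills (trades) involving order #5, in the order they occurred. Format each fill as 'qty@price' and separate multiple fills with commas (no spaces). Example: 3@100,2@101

After op 1 [order #1] limit_sell(price=96, qty=5): fills=none; bids=[-] asks=[#1:5@96]
After op 2 [order #2] limit_sell(price=98, qty=5): fills=none; bids=[-] asks=[#1:5@96 #2:5@98]
After op 3 [order #3] limit_sell(price=97, qty=1): fills=none; bids=[-] asks=[#1:5@96 #3:1@97 #2:5@98]
After op 4 [order #4] limit_sell(price=104, qty=9): fills=none; bids=[-] asks=[#1:5@96 #3:1@97 #2:5@98 #4:9@104]
After op 5 [order #5] limit_buy(price=105, qty=9): fills=#5x#1:5@96 #5x#3:1@97 #5x#2:3@98; bids=[-] asks=[#2:2@98 #4:9@104]
After op 6 [order #6] market_sell(qty=4): fills=none; bids=[-] asks=[#2:2@98 #4:9@104]

Answer: 5@96,1@97,3@98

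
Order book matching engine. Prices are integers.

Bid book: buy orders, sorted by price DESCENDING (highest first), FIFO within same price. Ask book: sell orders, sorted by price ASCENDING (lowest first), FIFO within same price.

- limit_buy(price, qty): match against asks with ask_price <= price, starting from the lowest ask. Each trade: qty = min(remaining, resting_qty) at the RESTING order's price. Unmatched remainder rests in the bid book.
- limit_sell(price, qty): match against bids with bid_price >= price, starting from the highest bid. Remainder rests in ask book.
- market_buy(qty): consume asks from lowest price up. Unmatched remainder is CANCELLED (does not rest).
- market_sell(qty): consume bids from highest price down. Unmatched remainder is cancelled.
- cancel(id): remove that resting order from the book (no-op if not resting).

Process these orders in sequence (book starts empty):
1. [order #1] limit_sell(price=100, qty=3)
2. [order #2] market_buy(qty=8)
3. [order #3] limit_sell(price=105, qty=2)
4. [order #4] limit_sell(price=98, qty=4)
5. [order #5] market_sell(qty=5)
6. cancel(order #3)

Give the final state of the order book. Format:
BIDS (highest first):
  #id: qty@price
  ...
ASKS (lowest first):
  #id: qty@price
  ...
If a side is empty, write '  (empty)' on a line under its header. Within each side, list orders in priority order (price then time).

Answer: BIDS (highest first):
  (empty)
ASKS (lowest first):
  #4: 4@98

Derivation:
After op 1 [order #1] limit_sell(price=100, qty=3): fills=none; bids=[-] asks=[#1:3@100]
After op 2 [order #2] market_buy(qty=8): fills=#2x#1:3@100; bids=[-] asks=[-]
After op 3 [order #3] limit_sell(price=105, qty=2): fills=none; bids=[-] asks=[#3:2@105]
After op 4 [order #4] limit_sell(price=98, qty=4): fills=none; bids=[-] asks=[#4:4@98 #3:2@105]
After op 5 [order #5] market_sell(qty=5): fills=none; bids=[-] asks=[#4:4@98 #3:2@105]
After op 6 cancel(order #3): fills=none; bids=[-] asks=[#4:4@98]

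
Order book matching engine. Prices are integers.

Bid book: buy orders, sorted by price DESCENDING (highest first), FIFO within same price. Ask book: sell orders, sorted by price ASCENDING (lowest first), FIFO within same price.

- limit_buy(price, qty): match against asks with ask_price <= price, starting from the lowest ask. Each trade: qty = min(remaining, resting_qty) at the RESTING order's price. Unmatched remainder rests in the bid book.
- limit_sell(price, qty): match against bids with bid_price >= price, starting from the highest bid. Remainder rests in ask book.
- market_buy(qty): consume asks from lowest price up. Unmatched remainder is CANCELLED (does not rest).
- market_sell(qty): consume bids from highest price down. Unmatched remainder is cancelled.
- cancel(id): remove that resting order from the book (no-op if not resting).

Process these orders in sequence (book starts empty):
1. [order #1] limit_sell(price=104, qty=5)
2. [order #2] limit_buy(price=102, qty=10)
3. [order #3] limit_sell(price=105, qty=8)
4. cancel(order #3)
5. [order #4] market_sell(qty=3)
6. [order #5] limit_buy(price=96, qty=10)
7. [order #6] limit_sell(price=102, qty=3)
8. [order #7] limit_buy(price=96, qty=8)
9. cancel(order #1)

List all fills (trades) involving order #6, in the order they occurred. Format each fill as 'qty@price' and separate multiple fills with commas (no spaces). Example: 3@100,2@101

After op 1 [order #1] limit_sell(price=104, qty=5): fills=none; bids=[-] asks=[#1:5@104]
After op 2 [order #2] limit_buy(price=102, qty=10): fills=none; bids=[#2:10@102] asks=[#1:5@104]
After op 3 [order #3] limit_sell(price=105, qty=8): fills=none; bids=[#2:10@102] asks=[#1:5@104 #3:8@105]
After op 4 cancel(order #3): fills=none; bids=[#2:10@102] asks=[#1:5@104]
After op 5 [order #4] market_sell(qty=3): fills=#2x#4:3@102; bids=[#2:7@102] asks=[#1:5@104]
After op 6 [order #5] limit_buy(price=96, qty=10): fills=none; bids=[#2:7@102 #5:10@96] asks=[#1:5@104]
After op 7 [order #6] limit_sell(price=102, qty=3): fills=#2x#6:3@102; bids=[#2:4@102 #5:10@96] asks=[#1:5@104]
After op 8 [order #7] limit_buy(price=96, qty=8): fills=none; bids=[#2:4@102 #5:10@96 #7:8@96] asks=[#1:5@104]
After op 9 cancel(order #1): fills=none; bids=[#2:4@102 #5:10@96 #7:8@96] asks=[-]

Answer: 3@102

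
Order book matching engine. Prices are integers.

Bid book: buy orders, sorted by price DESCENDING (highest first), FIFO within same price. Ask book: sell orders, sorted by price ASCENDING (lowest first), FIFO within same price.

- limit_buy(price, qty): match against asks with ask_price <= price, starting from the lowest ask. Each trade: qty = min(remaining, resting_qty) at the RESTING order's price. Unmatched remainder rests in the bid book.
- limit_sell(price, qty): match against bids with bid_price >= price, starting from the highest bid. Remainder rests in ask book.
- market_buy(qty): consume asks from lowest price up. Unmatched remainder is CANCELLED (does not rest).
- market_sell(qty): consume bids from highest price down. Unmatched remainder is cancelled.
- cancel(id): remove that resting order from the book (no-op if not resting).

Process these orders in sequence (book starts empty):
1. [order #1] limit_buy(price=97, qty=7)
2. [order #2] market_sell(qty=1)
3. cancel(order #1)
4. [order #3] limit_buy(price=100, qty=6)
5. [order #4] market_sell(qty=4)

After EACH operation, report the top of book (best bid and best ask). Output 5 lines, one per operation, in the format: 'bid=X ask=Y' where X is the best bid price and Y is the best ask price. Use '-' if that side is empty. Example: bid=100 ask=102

After op 1 [order #1] limit_buy(price=97, qty=7): fills=none; bids=[#1:7@97] asks=[-]
After op 2 [order #2] market_sell(qty=1): fills=#1x#2:1@97; bids=[#1:6@97] asks=[-]
After op 3 cancel(order #1): fills=none; bids=[-] asks=[-]
After op 4 [order #3] limit_buy(price=100, qty=6): fills=none; bids=[#3:6@100] asks=[-]
After op 5 [order #4] market_sell(qty=4): fills=#3x#4:4@100; bids=[#3:2@100] asks=[-]

Answer: bid=97 ask=-
bid=97 ask=-
bid=- ask=-
bid=100 ask=-
bid=100 ask=-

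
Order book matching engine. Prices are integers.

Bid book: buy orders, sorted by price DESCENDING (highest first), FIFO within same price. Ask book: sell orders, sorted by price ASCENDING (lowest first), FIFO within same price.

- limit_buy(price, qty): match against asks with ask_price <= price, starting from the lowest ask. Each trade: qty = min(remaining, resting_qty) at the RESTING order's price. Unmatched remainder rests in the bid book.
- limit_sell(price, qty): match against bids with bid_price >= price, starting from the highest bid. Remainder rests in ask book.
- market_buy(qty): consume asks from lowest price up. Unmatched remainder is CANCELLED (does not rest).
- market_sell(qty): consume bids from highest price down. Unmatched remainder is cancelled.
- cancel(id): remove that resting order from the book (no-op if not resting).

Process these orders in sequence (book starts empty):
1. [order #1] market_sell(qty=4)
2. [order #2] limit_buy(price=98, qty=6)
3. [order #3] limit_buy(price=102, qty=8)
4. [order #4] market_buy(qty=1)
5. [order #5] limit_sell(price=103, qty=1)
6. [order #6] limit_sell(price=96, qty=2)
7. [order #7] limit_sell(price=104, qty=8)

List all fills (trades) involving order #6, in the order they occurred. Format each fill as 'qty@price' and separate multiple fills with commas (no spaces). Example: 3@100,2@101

After op 1 [order #1] market_sell(qty=4): fills=none; bids=[-] asks=[-]
After op 2 [order #2] limit_buy(price=98, qty=6): fills=none; bids=[#2:6@98] asks=[-]
After op 3 [order #3] limit_buy(price=102, qty=8): fills=none; bids=[#3:8@102 #2:6@98] asks=[-]
After op 4 [order #4] market_buy(qty=1): fills=none; bids=[#3:8@102 #2:6@98] asks=[-]
After op 5 [order #5] limit_sell(price=103, qty=1): fills=none; bids=[#3:8@102 #2:6@98] asks=[#5:1@103]
After op 6 [order #6] limit_sell(price=96, qty=2): fills=#3x#6:2@102; bids=[#3:6@102 #2:6@98] asks=[#5:1@103]
After op 7 [order #7] limit_sell(price=104, qty=8): fills=none; bids=[#3:6@102 #2:6@98] asks=[#5:1@103 #7:8@104]

Answer: 2@102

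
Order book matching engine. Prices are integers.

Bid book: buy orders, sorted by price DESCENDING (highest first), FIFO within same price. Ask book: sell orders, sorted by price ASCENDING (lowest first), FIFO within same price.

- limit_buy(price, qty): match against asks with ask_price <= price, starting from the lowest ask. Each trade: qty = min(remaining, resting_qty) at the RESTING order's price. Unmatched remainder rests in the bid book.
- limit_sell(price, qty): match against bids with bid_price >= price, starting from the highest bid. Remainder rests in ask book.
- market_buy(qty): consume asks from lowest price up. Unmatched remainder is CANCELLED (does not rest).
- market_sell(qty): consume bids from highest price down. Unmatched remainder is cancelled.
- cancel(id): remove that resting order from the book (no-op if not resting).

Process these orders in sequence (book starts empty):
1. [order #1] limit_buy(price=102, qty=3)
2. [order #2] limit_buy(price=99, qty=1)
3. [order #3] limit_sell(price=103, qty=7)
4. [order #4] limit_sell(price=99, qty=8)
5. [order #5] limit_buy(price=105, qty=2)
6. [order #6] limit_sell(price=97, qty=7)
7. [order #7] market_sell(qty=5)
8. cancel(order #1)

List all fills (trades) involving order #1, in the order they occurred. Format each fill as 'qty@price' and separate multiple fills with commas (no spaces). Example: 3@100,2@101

After op 1 [order #1] limit_buy(price=102, qty=3): fills=none; bids=[#1:3@102] asks=[-]
After op 2 [order #2] limit_buy(price=99, qty=1): fills=none; bids=[#1:3@102 #2:1@99] asks=[-]
After op 3 [order #3] limit_sell(price=103, qty=7): fills=none; bids=[#1:3@102 #2:1@99] asks=[#3:7@103]
After op 4 [order #4] limit_sell(price=99, qty=8): fills=#1x#4:3@102 #2x#4:1@99; bids=[-] asks=[#4:4@99 #3:7@103]
After op 5 [order #5] limit_buy(price=105, qty=2): fills=#5x#4:2@99; bids=[-] asks=[#4:2@99 #3:7@103]
After op 6 [order #6] limit_sell(price=97, qty=7): fills=none; bids=[-] asks=[#6:7@97 #4:2@99 #3:7@103]
After op 7 [order #7] market_sell(qty=5): fills=none; bids=[-] asks=[#6:7@97 #4:2@99 #3:7@103]
After op 8 cancel(order #1): fills=none; bids=[-] asks=[#6:7@97 #4:2@99 #3:7@103]

Answer: 3@102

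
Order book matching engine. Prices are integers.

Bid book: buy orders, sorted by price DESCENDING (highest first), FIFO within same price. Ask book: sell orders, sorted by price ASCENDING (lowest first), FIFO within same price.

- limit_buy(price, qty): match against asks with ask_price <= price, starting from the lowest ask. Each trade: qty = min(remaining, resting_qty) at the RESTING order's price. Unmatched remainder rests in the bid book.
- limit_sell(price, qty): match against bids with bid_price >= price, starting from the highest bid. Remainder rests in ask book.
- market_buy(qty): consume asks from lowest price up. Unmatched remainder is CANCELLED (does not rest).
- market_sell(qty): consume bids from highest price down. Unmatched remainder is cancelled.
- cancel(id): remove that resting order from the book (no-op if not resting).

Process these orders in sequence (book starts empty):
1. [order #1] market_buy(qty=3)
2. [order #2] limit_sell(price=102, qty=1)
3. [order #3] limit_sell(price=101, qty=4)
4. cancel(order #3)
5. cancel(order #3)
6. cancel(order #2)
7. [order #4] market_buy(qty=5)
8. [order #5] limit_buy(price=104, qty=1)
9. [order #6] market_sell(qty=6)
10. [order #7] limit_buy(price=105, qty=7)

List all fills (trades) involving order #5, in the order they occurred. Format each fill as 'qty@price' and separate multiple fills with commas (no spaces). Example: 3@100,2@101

Answer: 1@104

Derivation:
After op 1 [order #1] market_buy(qty=3): fills=none; bids=[-] asks=[-]
After op 2 [order #2] limit_sell(price=102, qty=1): fills=none; bids=[-] asks=[#2:1@102]
After op 3 [order #3] limit_sell(price=101, qty=4): fills=none; bids=[-] asks=[#3:4@101 #2:1@102]
After op 4 cancel(order #3): fills=none; bids=[-] asks=[#2:1@102]
After op 5 cancel(order #3): fills=none; bids=[-] asks=[#2:1@102]
After op 6 cancel(order #2): fills=none; bids=[-] asks=[-]
After op 7 [order #4] market_buy(qty=5): fills=none; bids=[-] asks=[-]
After op 8 [order #5] limit_buy(price=104, qty=1): fills=none; bids=[#5:1@104] asks=[-]
After op 9 [order #6] market_sell(qty=6): fills=#5x#6:1@104; bids=[-] asks=[-]
After op 10 [order #7] limit_buy(price=105, qty=7): fills=none; bids=[#7:7@105] asks=[-]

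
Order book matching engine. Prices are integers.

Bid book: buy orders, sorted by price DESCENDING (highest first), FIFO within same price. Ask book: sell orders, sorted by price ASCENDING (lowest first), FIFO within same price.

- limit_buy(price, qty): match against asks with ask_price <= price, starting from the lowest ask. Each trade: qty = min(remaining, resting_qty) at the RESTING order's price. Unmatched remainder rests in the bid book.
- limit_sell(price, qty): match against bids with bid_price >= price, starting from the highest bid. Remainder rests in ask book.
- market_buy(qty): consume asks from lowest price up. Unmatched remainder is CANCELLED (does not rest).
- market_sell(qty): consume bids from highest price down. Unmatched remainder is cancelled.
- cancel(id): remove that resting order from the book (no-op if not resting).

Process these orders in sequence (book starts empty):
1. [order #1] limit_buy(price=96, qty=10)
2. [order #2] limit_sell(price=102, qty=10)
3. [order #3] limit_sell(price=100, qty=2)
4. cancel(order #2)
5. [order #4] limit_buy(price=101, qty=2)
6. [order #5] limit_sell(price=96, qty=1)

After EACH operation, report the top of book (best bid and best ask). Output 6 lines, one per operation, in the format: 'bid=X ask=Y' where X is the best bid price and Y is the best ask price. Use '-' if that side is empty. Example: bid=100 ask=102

Answer: bid=96 ask=-
bid=96 ask=102
bid=96 ask=100
bid=96 ask=100
bid=96 ask=-
bid=96 ask=-

Derivation:
After op 1 [order #1] limit_buy(price=96, qty=10): fills=none; bids=[#1:10@96] asks=[-]
After op 2 [order #2] limit_sell(price=102, qty=10): fills=none; bids=[#1:10@96] asks=[#2:10@102]
After op 3 [order #3] limit_sell(price=100, qty=2): fills=none; bids=[#1:10@96] asks=[#3:2@100 #2:10@102]
After op 4 cancel(order #2): fills=none; bids=[#1:10@96] asks=[#3:2@100]
After op 5 [order #4] limit_buy(price=101, qty=2): fills=#4x#3:2@100; bids=[#1:10@96] asks=[-]
After op 6 [order #5] limit_sell(price=96, qty=1): fills=#1x#5:1@96; bids=[#1:9@96] asks=[-]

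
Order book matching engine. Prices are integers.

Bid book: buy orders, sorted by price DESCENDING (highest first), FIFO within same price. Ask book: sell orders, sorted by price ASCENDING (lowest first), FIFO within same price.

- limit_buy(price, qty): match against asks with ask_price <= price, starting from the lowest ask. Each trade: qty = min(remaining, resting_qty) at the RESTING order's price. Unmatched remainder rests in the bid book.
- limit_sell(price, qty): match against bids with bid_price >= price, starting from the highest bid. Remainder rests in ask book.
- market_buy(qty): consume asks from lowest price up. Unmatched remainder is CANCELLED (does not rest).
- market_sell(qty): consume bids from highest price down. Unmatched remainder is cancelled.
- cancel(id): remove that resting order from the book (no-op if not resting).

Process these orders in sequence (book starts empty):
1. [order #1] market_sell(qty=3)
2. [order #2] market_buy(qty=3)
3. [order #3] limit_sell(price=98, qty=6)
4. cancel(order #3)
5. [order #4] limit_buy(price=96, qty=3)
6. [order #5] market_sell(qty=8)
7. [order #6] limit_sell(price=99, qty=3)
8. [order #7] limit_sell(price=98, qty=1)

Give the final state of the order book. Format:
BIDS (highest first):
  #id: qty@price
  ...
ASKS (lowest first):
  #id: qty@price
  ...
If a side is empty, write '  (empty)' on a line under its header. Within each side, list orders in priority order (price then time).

Answer: BIDS (highest first):
  (empty)
ASKS (lowest first):
  #7: 1@98
  #6: 3@99

Derivation:
After op 1 [order #1] market_sell(qty=3): fills=none; bids=[-] asks=[-]
After op 2 [order #2] market_buy(qty=3): fills=none; bids=[-] asks=[-]
After op 3 [order #3] limit_sell(price=98, qty=6): fills=none; bids=[-] asks=[#3:6@98]
After op 4 cancel(order #3): fills=none; bids=[-] asks=[-]
After op 5 [order #4] limit_buy(price=96, qty=3): fills=none; bids=[#4:3@96] asks=[-]
After op 6 [order #5] market_sell(qty=8): fills=#4x#5:3@96; bids=[-] asks=[-]
After op 7 [order #6] limit_sell(price=99, qty=3): fills=none; bids=[-] asks=[#6:3@99]
After op 8 [order #7] limit_sell(price=98, qty=1): fills=none; bids=[-] asks=[#7:1@98 #6:3@99]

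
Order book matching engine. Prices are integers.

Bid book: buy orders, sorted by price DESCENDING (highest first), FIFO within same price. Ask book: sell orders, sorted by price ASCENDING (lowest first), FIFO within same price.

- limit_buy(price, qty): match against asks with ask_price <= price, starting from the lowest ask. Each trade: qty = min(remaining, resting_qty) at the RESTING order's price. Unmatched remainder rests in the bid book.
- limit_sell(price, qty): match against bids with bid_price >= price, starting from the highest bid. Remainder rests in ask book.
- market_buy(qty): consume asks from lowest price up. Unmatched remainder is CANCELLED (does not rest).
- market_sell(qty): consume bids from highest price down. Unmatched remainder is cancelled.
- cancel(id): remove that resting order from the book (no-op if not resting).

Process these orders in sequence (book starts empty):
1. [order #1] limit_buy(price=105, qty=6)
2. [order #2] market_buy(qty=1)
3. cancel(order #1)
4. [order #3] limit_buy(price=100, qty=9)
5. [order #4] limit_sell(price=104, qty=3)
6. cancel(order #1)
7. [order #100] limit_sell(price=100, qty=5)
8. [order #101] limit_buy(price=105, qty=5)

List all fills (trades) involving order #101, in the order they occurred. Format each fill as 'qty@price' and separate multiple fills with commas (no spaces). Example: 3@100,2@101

After op 1 [order #1] limit_buy(price=105, qty=6): fills=none; bids=[#1:6@105] asks=[-]
After op 2 [order #2] market_buy(qty=1): fills=none; bids=[#1:6@105] asks=[-]
After op 3 cancel(order #1): fills=none; bids=[-] asks=[-]
After op 4 [order #3] limit_buy(price=100, qty=9): fills=none; bids=[#3:9@100] asks=[-]
After op 5 [order #4] limit_sell(price=104, qty=3): fills=none; bids=[#3:9@100] asks=[#4:3@104]
After op 6 cancel(order #1): fills=none; bids=[#3:9@100] asks=[#4:3@104]
After op 7 [order #100] limit_sell(price=100, qty=5): fills=#3x#100:5@100; bids=[#3:4@100] asks=[#4:3@104]
After op 8 [order #101] limit_buy(price=105, qty=5): fills=#101x#4:3@104; bids=[#101:2@105 #3:4@100] asks=[-]

Answer: 3@104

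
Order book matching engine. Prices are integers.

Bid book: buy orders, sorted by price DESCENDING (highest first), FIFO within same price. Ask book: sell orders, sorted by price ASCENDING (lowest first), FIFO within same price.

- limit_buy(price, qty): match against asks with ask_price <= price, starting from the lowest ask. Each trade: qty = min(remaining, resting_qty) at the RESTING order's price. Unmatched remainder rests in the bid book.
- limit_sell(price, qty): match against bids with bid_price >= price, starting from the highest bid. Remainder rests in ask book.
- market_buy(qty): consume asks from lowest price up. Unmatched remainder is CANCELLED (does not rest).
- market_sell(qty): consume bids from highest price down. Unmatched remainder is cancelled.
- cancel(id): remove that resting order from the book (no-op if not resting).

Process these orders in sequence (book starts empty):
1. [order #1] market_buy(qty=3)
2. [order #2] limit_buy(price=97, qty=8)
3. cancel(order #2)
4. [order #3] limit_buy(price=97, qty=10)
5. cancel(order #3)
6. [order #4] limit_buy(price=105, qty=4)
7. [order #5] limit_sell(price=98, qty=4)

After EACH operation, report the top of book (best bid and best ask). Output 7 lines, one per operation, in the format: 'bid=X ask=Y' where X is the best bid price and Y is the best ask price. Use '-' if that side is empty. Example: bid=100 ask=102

Answer: bid=- ask=-
bid=97 ask=-
bid=- ask=-
bid=97 ask=-
bid=- ask=-
bid=105 ask=-
bid=- ask=-

Derivation:
After op 1 [order #1] market_buy(qty=3): fills=none; bids=[-] asks=[-]
After op 2 [order #2] limit_buy(price=97, qty=8): fills=none; bids=[#2:8@97] asks=[-]
After op 3 cancel(order #2): fills=none; bids=[-] asks=[-]
After op 4 [order #3] limit_buy(price=97, qty=10): fills=none; bids=[#3:10@97] asks=[-]
After op 5 cancel(order #3): fills=none; bids=[-] asks=[-]
After op 6 [order #4] limit_buy(price=105, qty=4): fills=none; bids=[#4:4@105] asks=[-]
After op 7 [order #5] limit_sell(price=98, qty=4): fills=#4x#5:4@105; bids=[-] asks=[-]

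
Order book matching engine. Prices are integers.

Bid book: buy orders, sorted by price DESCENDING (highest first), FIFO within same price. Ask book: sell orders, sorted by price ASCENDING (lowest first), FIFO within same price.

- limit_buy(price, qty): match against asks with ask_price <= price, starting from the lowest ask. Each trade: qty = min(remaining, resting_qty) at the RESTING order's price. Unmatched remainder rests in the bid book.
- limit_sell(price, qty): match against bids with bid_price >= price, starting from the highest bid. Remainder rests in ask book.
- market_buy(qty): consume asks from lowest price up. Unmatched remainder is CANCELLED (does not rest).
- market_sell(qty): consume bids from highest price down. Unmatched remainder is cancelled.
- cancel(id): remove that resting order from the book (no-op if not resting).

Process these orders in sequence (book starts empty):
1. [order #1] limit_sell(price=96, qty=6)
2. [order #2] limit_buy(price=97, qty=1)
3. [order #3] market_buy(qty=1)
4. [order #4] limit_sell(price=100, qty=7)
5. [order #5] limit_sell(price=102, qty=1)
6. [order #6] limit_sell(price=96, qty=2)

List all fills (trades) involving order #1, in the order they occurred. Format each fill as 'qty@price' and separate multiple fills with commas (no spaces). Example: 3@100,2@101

Answer: 1@96,1@96

Derivation:
After op 1 [order #1] limit_sell(price=96, qty=6): fills=none; bids=[-] asks=[#1:6@96]
After op 2 [order #2] limit_buy(price=97, qty=1): fills=#2x#1:1@96; bids=[-] asks=[#1:5@96]
After op 3 [order #3] market_buy(qty=1): fills=#3x#1:1@96; bids=[-] asks=[#1:4@96]
After op 4 [order #4] limit_sell(price=100, qty=7): fills=none; bids=[-] asks=[#1:4@96 #4:7@100]
After op 5 [order #5] limit_sell(price=102, qty=1): fills=none; bids=[-] asks=[#1:4@96 #4:7@100 #5:1@102]
After op 6 [order #6] limit_sell(price=96, qty=2): fills=none; bids=[-] asks=[#1:4@96 #6:2@96 #4:7@100 #5:1@102]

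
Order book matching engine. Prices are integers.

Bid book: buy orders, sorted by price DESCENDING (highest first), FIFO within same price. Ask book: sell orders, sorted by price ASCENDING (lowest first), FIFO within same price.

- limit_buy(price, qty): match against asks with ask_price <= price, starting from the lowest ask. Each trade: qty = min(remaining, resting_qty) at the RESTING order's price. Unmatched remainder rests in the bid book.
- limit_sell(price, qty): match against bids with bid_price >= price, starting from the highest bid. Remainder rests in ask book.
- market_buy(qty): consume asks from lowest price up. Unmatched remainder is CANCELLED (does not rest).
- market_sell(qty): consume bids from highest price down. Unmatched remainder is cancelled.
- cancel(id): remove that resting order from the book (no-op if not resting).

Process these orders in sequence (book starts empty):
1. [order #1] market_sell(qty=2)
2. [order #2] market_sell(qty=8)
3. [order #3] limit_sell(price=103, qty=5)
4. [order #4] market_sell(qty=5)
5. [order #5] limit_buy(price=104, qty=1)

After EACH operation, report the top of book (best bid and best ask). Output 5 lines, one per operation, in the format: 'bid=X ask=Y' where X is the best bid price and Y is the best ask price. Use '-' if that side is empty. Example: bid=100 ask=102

Answer: bid=- ask=-
bid=- ask=-
bid=- ask=103
bid=- ask=103
bid=- ask=103

Derivation:
After op 1 [order #1] market_sell(qty=2): fills=none; bids=[-] asks=[-]
After op 2 [order #2] market_sell(qty=8): fills=none; bids=[-] asks=[-]
After op 3 [order #3] limit_sell(price=103, qty=5): fills=none; bids=[-] asks=[#3:5@103]
After op 4 [order #4] market_sell(qty=5): fills=none; bids=[-] asks=[#3:5@103]
After op 5 [order #5] limit_buy(price=104, qty=1): fills=#5x#3:1@103; bids=[-] asks=[#3:4@103]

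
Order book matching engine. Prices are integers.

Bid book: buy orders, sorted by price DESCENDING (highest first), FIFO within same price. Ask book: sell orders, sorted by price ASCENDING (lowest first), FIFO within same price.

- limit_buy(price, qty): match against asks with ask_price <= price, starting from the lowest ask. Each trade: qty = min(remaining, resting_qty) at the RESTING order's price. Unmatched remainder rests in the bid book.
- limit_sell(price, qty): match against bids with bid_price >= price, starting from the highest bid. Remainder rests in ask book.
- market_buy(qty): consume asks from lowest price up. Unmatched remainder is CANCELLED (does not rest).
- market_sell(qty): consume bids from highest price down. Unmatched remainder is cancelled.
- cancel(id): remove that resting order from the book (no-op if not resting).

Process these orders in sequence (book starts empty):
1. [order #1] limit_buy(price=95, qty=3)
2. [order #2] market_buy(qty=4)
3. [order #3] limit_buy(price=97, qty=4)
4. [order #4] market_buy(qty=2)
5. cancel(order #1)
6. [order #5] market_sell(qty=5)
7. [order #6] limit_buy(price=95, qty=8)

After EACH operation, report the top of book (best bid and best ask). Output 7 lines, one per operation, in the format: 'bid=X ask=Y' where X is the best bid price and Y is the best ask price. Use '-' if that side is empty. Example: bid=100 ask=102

After op 1 [order #1] limit_buy(price=95, qty=3): fills=none; bids=[#1:3@95] asks=[-]
After op 2 [order #2] market_buy(qty=4): fills=none; bids=[#1:3@95] asks=[-]
After op 3 [order #3] limit_buy(price=97, qty=4): fills=none; bids=[#3:4@97 #1:3@95] asks=[-]
After op 4 [order #4] market_buy(qty=2): fills=none; bids=[#3:4@97 #1:3@95] asks=[-]
After op 5 cancel(order #1): fills=none; bids=[#3:4@97] asks=[-]
After op 6 [order #5] market_sell(qty=5): fills=#3x#5:4@97; bids=[-] asks=[-]
After op 7 [order #6] limit_buy(price=95, qty=8): fills=none; bids=[#6:8@95] asks=[-]

Answer: bid=95 ask=-
bid=95 ask=-
bid=97 ask=-
bid=97 ask=-
bid=97 ask=-
bid=- ask=-
bid=95 ask=-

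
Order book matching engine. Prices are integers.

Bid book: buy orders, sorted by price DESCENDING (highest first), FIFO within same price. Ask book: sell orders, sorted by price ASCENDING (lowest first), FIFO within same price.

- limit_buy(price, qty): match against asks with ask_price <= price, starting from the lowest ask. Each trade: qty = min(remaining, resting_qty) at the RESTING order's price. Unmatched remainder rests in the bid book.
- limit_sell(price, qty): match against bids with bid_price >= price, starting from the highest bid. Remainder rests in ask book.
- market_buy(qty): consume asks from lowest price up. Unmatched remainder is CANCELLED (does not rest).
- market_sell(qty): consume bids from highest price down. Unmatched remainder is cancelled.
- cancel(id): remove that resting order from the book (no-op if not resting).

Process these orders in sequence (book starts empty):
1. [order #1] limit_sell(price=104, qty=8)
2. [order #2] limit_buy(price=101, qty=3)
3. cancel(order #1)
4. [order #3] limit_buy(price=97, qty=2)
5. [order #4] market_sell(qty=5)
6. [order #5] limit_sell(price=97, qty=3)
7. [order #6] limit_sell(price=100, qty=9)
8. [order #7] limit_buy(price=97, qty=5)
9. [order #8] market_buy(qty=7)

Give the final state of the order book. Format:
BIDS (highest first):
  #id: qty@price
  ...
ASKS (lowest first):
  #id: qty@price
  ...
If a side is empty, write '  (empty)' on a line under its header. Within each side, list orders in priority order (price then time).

Answer: BIDS (highest first):
  #7: 2@97
ASKS (lowest first):
  #6: 2@100

Derivation:
After op 1 [order #1] limit_sell(price=104, qty=8): fills=none; bids=[-] asks=[#1:8@104]
After op 2 [order #2] limit_buy(price=101, qty=3): fills=none; bids=[#2:3@101] asks=[#1:8@104]
After op 3 cancel(order #1): fills=none; bids=[#2:3@101] asks=[-]
After op 4 [order #3] limit_buy(price=97, qty=2): fills=none; bids=[#2:3@101 #3:2@97] asks=[-]
After op 5 [order #4] market_sell(qty=5): fills=#2x#4:3@101 #3x#4:2@97; bids=[-] asks=[-]
After op 6 [order #5] limit_sell(price=97, qty=3): fills=none; bids=[-] asks=[#5:3@97]
After op 7 [order #6] limit_sell(price=100, qty=9): fills=none; bids=[-] asks=[#5:3@97 #6:9@100]
After op 8 [order #7] limit_buy(price=97, qty=5): fills=#7x#5:3@97; bids=[#7:2@97] asks=[#6:9@100]
After op 9 [order #8] market_buy(qty=7): fills=#8x#6:7@100; bids=[#7:2@97] asks=[#6:2@100]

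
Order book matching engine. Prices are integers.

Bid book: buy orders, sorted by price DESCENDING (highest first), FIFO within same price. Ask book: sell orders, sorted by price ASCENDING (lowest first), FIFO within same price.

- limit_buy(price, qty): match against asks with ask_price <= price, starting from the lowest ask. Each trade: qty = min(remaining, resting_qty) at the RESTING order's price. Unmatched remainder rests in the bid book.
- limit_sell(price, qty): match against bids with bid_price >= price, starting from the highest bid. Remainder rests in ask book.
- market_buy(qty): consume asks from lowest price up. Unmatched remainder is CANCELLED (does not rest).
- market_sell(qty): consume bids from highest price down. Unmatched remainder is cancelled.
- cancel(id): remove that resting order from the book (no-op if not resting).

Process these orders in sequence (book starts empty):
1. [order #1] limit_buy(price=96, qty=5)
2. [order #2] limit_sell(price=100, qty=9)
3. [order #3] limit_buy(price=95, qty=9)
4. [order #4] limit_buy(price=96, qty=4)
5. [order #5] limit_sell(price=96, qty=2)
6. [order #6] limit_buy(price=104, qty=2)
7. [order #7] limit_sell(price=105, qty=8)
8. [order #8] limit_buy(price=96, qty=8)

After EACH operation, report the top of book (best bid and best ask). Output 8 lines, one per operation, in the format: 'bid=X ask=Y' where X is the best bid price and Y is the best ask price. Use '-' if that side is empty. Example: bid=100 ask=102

After op 1 [order #1] limit_buy(price=96, qty=5): fills=none; bids=[#1:5@96] asks=[-]
After op 2 [order #2] limit_sell(price=100, qty=9): fills=none; bids=[#1:5@96] asks=[#2:9@100]
After op 3 [order #3] limit_buy(price=95, qty=9): fills=none; bids=[#1:5@96 #3:9@95] asks=[#2:9@100]
After op 4 [order #4] limit_buy(price=96, qty=4): fills=none; bids=[#1:5@96 #4:4@96 #3:9@95] asks=[#2:9@100]
After op 5 [order #5] limit_sell(price=96, qty=2): fills=#1x#5:2@96; bids=[#1:3@96 #4:4@96 #3:9@95] asks=[#2:9@100]
After op 6 [order #6] limit_buy(price=104, qty=2): fills=#6x#2:2@100; bids=[#1:3@96 #4:4@96 #3:9@95] asks=[#2:7@100]
After op 7 [order #7] limit_sell(price=105, qty=8): fills=none; bids=[#1:3@96 #4:4@96 #3:9@95] asks=[#2:7@100 #7:8@105]
After op 8 [order #8] limit_buy(price=96, qty=8): fills=none; bids=[#1:3@96 #4:4@96 #8:8@96 #3:9@95] asks=[#2:7@100 #7:8@105]

Answer: bid=96 ask=-
bid=96 ask=100
bid=96 ask=100
bid=96 ask=100
bid=96 ask=100
bid=96 ask=100
bid=96 ask=100
bid=96 ask=100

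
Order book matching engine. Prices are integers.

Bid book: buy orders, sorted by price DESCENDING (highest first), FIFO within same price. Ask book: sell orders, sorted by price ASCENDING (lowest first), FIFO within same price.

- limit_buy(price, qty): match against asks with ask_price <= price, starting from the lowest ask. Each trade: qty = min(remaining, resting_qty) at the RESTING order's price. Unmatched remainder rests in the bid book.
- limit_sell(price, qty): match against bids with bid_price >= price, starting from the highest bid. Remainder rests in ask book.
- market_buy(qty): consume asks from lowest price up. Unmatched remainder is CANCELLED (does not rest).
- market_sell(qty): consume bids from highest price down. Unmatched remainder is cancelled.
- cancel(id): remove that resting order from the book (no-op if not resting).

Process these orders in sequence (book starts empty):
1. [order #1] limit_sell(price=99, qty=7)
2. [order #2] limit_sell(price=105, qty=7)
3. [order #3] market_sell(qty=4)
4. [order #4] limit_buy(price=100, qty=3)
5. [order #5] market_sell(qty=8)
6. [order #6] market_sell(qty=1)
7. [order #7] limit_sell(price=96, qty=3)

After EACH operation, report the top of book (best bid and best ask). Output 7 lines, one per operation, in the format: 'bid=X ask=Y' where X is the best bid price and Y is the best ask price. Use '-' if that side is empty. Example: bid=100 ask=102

Answer: bid=- ask=99
bid=- ask=99
bid=- ask=99
bid=- ask=99
bid=- ask=99
bid=- ask=99
bid=- ask=96

Derivation:
After op 1 [order #1] limit_sell(price=99, qty=7): fills=none; bids=[-] asks=[#1:7@99]
After op 2 [order #2] limit_sell(price=105, qty=7): fills=none; bids=[-] asks=[#1:7@99 #2:7@105]
After op 3 [order #3] market_sell(qty=4): fills=none; bids=[-] asks=[#1:7@99 #2:7@105]
After op 4 [order #4] limit_buy(price=100, qty=3): fills=#4x#1:3@99; bids=[-] asks=[#1:4@99 #2:7@105]
After op 5 [order #5] market_sell(qty=8): fills=none; bids=[-] asks=[#1:4@99 #2:7@105]
After op 6 [order #6] market_sell(qty=1): fills=none; bids=[-] asks=[#1:4@99 #2:7@105]
After op 7 [order #7] limit_sell(price=96, qty=3): fills=none; bids=[-] asks=[#7:3@96 #1:4@99 #2:7@105]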